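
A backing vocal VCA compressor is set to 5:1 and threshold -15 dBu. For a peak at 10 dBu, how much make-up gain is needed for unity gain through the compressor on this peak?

The peak compresses to -15 + 25/5 = -10 dBu.
To reach 10 dBu requires 10 − (-10) = 20 dB of make-up.

20 dB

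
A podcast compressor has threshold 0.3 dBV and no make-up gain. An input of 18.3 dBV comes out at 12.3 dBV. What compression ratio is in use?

Input overshoot = 18.3 − 0.3 = 18 dB; output overshoot = 12.3 − 0.3 = 12 dB.
Ratio = 18 / 12 = 1.5.

1.5:1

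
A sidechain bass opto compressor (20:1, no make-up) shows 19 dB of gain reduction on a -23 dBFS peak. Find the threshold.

-43 dBFS

Let T be the threshold. Output overshoot = (input overshoot)/R, so -42 − T = (-23 − T)/20.
20·(-42 − T) = -23 − T → 19·T = -840 − (-23) = -817.
T = -817/19 = -43 dBFS.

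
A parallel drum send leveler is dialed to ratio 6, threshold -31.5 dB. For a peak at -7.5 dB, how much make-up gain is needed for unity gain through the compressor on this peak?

20 dB

Without make-up, output = threshold + overshoot/6 = -31.5 + 4 = -27.5 dB.
Gap to target: 20 dB.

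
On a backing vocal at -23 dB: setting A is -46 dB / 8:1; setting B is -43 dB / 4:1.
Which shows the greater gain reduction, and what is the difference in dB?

A: 23 dB over, compressed to 2.875 dB over, so 20.125 dB of GR.
B: 20 dB over, compressed to 5 dB over, so 15 dB of GR.
Difference: 5.125 dB in favour of A.

A, by 5.125 dB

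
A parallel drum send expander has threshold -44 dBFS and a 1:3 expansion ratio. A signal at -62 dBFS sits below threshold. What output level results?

Undershoot = (-44) − (-62) = 18 dB.
At 1:3, that expands to 54 dB under threshold.
Output = -44 − 54 = -98 dBFS.

-98 dBFS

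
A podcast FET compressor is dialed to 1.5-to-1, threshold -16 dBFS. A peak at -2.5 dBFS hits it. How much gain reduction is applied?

4.5 dB

-2.5 dBFS exceeds the threshold by 13.5 dB.
A 1.5:1 ratio leaves 9 dB of that excess.
Gain reduction = 13.5 − 9 = 4.5 dB.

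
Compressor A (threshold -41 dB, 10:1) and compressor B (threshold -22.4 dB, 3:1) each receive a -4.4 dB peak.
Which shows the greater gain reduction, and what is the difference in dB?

A, by 20.94 dB

A: GR = 36.6 − 36.6/10 = 32.94 dB.
B: GR = 18 − 18/3 = 12 dB.
A applies 20.94 dB more gain reduction.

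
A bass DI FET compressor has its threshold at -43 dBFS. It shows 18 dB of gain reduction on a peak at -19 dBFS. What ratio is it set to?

Input overshoot = -19 − (-43) = 24 dB.
Output overshoot = 24 − 18 = 6 dB.
Ratio = input overshoot / output overshoot = 24 / 6 = 4.

4:1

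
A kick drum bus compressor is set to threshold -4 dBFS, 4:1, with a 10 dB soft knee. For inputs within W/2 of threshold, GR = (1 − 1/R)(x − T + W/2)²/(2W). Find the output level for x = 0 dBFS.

-3.0375 dBFS

x − T + W/2 = 0 − (-4) + 5 = 9.
GR = (1 − 1/4) × 9² / 20 = 0.75 × 81 / 20 = 3.0375 dB.
Output = 0 − 3.0375 = -3.0375 dBFS.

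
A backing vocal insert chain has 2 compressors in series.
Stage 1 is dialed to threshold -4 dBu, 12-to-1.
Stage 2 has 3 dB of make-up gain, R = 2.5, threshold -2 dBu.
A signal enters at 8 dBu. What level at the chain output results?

0 dBu

Stage 1: 8 dBu is 12 dB over -4 dBu; at 12:1 that becomes 1 dB over, giving -3 dBu.
Stage 2: -3 dBu is at or below the -2 dBu threshold — no compression; make-up brings it to 0 dBu.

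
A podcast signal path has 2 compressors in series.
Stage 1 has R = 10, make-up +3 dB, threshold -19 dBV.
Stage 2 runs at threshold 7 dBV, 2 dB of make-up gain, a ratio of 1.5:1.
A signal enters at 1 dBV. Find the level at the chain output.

-12 dBV

Stage 1: 1 dBV is 20 dB over -19 dBV; at 10:1 that becomes 2 dB over, giving -17 dBV; +3 dB make-up → -14 dBV.
Stage 2: below threshold (-14 ≤ 7); passes unchanged; make-up brings it to -12 dBV.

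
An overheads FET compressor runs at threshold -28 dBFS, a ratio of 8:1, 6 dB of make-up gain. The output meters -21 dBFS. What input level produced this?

Before make-up, the level was -21 − 6 = -27 dBFS.
That's 1 dB above the -28 dBFS threshold.
Before 8:1 compression the overshoot was 1 × 8 = 8 dB, so input = -28 + 8 = -20 dBFS.

-20 dBFS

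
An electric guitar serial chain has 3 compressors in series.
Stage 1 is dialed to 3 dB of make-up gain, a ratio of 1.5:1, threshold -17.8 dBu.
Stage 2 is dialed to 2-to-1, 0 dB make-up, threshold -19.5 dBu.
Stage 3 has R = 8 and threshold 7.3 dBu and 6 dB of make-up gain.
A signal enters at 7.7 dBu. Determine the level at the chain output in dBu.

Stage 1: 7.7 dBu is 25.5 dB over -17.8 dBu; at 1.5:1 that becomes 17 dB over, giving -0.8 dBu; +3 dB make-up → 2.2 dBu.
Stage 2: 2.2 dBu is 21.7 dB over -19.5 dBu; at 2:1 that becomes 10.85 dB over, giving -8.65 dBu.
Stage 3: below threshold (-8.65 ≤ 7.3); passes unchanged; make-up brings it to -2.65 dBu.

-2.65 dBu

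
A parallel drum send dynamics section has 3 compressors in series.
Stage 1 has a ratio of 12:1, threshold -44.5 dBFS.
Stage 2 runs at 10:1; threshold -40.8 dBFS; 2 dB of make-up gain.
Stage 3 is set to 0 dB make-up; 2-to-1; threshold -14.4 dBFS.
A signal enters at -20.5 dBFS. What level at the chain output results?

-40.5 dBFS

Stage 1: 24 dB above -44.5 dBFS, reduced 12:1 to 2 dB above → -42.5 dBFS.
Stage 2: -42.5 dBFS is at or below the -40.8 dBFS threshold — no compression; make-up brings it to -40.5 dBFS.
Stage 3: below threshold (-40.5 ≤ -14.4); passes unchanged; output -40.5 dBFS.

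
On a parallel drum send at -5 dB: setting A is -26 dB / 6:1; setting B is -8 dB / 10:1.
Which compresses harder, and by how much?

A: 21 dB over, compressed to 3.5 dB over, so 17.5 dB of GR.
B: 3 dB over, compressed to 0.3 dB over, so 2.7 dB of GR.
A applies 14.8 dB more gain reduction.

A, by 14.8 dB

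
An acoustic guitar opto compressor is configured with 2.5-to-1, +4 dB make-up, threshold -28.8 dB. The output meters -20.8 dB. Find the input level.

Before make-up, the level was -20.8 − 4 = -24.8 dB.
That's 4 dB above the -28.8 dB threshold.
Before 2.5:1 compression the overshoot was 4 × 2.5 = 10 dB, so input = -28.8 + 10 = -18.8 dB.

-18.8 dB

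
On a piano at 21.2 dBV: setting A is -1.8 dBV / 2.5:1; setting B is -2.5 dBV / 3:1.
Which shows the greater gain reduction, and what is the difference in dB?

A: 23 dB over, compressed to 9.2 dB over, so 13.8 dB of GR.
B: 23.7 dB over, compressed to 7.9 dB over, so 15.8 dB of GR.
B applies 2 dB more gain reduction.

B, by 2 dB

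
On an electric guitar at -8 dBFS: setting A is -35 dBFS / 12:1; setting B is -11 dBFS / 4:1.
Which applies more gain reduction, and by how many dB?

A: GR = 27 − 27/12 = 24.75 dB.
B: GR = 3 − 3/4 = 2.25 dB.
Difference: 22.5 dB in favour of A.

A, by 22.5 dB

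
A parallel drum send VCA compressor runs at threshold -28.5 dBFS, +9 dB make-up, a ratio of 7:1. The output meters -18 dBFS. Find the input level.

-18 dBFS

Stripping the +9 dB make-up gives -27 dBFS at the gain stage.
That's 1.5 dB above the -28.5 dBFS threshold.
Before 7:1 compression the overshoot was 1.5 × 7 = 10.5 dB, so input = -28.5 + 10.5 = -18 dBFS.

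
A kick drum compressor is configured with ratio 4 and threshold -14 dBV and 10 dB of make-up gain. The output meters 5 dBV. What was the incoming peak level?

Remove make-up: 5 − 10 = -5 dBV.
The compressed level sits -5 − (-14) = 9 dB over threshold.
Input overshoot = R × output overshoot = 36 dB → input = -14 + 36 = 22 dBV.

22 dBV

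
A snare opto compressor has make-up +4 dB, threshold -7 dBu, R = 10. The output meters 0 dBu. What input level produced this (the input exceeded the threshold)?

Stripping the +4 dB make-up gives -4 dBu at the gain stage.
Post-compression overshoot = -4 − (-7) = 3 dB.
Before 10:1 compression the overshoot was 3 × 10 = 30 dB, so input = -7 + 30 = 23 dBu.

23 dBu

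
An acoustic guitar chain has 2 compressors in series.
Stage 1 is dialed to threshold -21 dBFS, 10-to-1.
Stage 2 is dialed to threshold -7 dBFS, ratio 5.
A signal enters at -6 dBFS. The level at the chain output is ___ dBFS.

-19.5 dBFS

Stage 1: -6 dBFS is 15 dB over -21 dBFS; at 10:1 that becomes 1.5 dB over, giving -19.5 dBFS.
Stage 2: -19.5 dBFS is at or below the -7 dBFS threshold — no compression; output -19.5 dBFS.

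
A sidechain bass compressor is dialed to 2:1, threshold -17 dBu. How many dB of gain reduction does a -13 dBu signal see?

The signal is 4 dB above threshold.
At 2:1, output sits 4/2 = 2 dB above threshold.
GR = overshoot in − overshoot out = 4 − 2 = 2 dB.

2 dB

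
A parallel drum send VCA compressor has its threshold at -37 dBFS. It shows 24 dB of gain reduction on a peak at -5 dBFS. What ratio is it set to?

4:1

Input overshoot = -5 − (-37) = 32 dB.
Output overshoot = 32 − 24 = 8 dB.
Ratio = input overshoot / output overshoot = 32 / 8 = 4.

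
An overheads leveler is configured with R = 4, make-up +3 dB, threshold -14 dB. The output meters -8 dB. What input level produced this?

Before make-up, the level was -8 − 3 = -11 dB.
The compressed level sits -11 − (-14) = 3 dB over threshold.
Undo the ratio: input overshoot = 3 × 4 = 12 dB, giving input = -2 dB.

-2 dB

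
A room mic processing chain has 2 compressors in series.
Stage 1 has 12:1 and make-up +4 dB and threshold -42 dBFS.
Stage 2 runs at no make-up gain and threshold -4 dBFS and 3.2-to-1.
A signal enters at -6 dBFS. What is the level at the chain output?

-35 dBFS

Stage 1: overshoot 36 dB → 36/12 = 3 dB → -39 dBFS; +4 dB make-up → -35 dBFS.
Stage 2: below threshold (-35 ≤ -4); passes unchanged; output -35 dBFS.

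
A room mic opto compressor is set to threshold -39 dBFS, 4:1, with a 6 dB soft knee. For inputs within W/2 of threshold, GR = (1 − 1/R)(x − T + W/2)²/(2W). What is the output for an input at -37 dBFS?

x − T + W/2 = -37 − (-39) + 3 = 5.
GR = (1 − 1/4) × 5² / 12 = 0.75 × 25 / 12 = 1.5625 dB.
Output = -37 − 1.5625 = -38.5625 dBFS.

-38.5625 dBFS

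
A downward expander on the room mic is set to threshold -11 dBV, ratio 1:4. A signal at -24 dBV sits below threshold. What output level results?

The input is 13 dB below the -11 dBV threshold.
A 1:4 expander multiplies undershoot by 4: 13 × 4 = 52 dB below threshold.
Output = -11 − 52 = -63 dBV.

-63 dBV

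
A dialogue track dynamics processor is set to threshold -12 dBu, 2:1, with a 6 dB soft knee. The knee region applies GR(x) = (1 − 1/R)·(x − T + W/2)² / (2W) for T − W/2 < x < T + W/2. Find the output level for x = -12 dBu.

x − T + W/2 = -12 − (-12) + 3 = 3.
GR = (1 − 1/2) × 3² / 12 = 0.5 × 9 / 12 = 0.375 dB.
Output = -12 − 0.375 = -12.375 dBu.

-12.375 dBu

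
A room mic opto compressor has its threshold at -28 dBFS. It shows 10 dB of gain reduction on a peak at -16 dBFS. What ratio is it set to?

Input overshoot = -16 − (-28) = 12 dB.
Output overshoot = 12 − 10 = 2 dB.
Ratio = input overshoot / output overshoot = 12 / 2 = 6.

6:1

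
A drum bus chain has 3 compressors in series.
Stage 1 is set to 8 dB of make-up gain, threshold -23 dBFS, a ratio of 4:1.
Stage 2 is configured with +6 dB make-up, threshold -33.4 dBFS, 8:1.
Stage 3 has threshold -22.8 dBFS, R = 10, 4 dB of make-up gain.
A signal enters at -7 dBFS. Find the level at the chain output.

Stage 1: 16 dB above -23 dBFS, reduced 4:1 to 4 dB above → -19 dBFS; +8 dB make-up → -11 dBFS.
Stage 2: 22.4 dB above -33.4 dBFS, reduced 8:1 to 2.8 dB above → -30.6 dBFS; +6 dB make-up → -24.6 dBFS.
Stage 3: below threshold (-24.6 ≤ -22.8); passes unchanged; make-up brings it to -20.6 dBFS.

-20.6 dBFS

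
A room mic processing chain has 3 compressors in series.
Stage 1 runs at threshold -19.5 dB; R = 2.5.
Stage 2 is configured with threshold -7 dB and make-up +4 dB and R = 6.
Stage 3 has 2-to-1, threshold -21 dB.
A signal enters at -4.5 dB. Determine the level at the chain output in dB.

-15.25 dB

Stage 1: -4.5 dB is 15 dB over -19.5 dB; at 2.5:1 that becomes 6 dB over, giving -13.5 dB.
Stage 2: -13.5 dB ≤ -7 dB, so stage 2 doesn't engage; make-up brings it to -9.5 dB.
Stage 3: -9.5 dB is 11.5 dB over -21 dB; at 2:1 that becomes 5.75 dB over, giving -15.25 dB.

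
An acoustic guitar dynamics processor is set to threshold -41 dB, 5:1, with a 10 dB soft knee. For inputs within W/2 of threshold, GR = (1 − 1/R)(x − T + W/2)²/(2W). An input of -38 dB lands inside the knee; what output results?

x − T + W/2 = -38 − (-41) + 5 = 8.
GR = (1 − 1/5) × 8² / 20 = 0.8 × 64 / 20 = 2.56 dB.
Output = -38 − 2.56 = -40.56 dB.

-40.56 dB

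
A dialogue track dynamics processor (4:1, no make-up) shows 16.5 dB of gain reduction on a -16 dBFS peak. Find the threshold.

-38 dBFS

Let T be the threshold. Output overshoot = (input overshoot)/R, so -32.5 − T = (-16 − T)/4.
4·(-32.5 − T) = -16 − T → 3·T = -130 − (-16) = -114.
T = -114/3 = -38 dBFS.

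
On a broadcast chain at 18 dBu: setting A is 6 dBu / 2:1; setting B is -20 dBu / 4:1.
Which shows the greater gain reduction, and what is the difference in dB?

A: GR = 12 − 12/2 = 6 dB.
B: GR = 38 − 38/4 = 28.5 dB.
B applies 22.5 dB more gain reduction.

B, by 22.5 dB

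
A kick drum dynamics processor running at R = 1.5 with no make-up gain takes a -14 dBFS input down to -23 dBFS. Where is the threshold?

Gain reduction = -14 − (-23) = 9 dB; output overshoot = GR / (R − 1) = 9 / 0.5 = 18 dB.
Threshold = output − output overshoot = -23 − 18 = -41 dBFS.

-41 dBFS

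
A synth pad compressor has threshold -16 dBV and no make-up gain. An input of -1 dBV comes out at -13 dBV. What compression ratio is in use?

5:1

Input overshoot = -1 − (-16) = 15 dB; output overshoot = -13 − (-16) = 3 dB.
Ratio = 15 / 3 = 5.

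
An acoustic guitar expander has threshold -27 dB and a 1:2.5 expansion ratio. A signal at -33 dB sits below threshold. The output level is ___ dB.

Below threshold, a 1:2.5 expander applies gain = (2.5−1)×(T − x) of attenuation.
(2.5−1) × 6 = 9 dB, so output = -33 − 9 = -42 dB.

-42 dB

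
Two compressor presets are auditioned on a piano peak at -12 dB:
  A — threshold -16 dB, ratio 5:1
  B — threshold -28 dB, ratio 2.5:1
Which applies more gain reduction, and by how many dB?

B, by 6.4 dB

A: overshoot 4 dB → output overshoot 0.8 dB → GR 3.2 dB.
B: overshoot 16 dB → output overshoot 6.4 dB → GR 9.6 dB.
B reduces 6.4 dB more.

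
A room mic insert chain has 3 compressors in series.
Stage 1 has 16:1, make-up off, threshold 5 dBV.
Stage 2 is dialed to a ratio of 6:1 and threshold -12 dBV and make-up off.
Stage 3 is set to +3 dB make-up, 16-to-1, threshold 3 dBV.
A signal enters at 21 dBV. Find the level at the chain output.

Stage 1: 21 dBV is 16 dB over 5 dBV; at 16:1 that becomes 1 dB over, giving 6 dBV.
Stage 2: overshoot 18 dB → 18/6 = 3 dB → -9 dBV.
Stage 3: below threshold (-9 ≤ 3); passes unchanged; make-up brings it to -6 dBV.

-6 dBV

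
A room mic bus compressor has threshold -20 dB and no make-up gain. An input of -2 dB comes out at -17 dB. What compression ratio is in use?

6:1

Input overshoot = -2 − (-20) = 18 dB; output overshoot = -17 − (-20) = 3 dB.
Ratio = 18 / 3 = 6.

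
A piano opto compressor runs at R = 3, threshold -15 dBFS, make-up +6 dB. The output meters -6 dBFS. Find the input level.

Stripping the +6 dB make-up gives -12 dBFS at the gain stage.
Post-compression overshoot = -12 − (-15) = 3 dB.
Input overshoot = R × output overshoot = 9 dB → input = -15 + 9 = -6 dBFS.

-6 dBFS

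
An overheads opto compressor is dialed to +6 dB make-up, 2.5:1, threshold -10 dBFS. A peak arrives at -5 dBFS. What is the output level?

The input is 5 dB above the -10 dBFS threshold.
The 5 dB excess becomes 2 dB after 2.5:1 reduction.
Output = -10 + 2 = -8 dBFS; make-up adds 6 dB, giving -2 dBFS.

-2 dBFS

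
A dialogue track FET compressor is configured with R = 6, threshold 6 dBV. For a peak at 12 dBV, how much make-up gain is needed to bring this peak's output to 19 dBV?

Overshoot 6 dB → 6/6 = 1 dB after compression, so the compressed level is 6 + 1 = 7 dBV.
Make-up = target − compressed = 19 − 7 = 12 dB.

12 dB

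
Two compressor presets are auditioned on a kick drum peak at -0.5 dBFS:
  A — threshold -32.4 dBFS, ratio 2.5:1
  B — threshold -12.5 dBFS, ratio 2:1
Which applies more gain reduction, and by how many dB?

A, by 13.14 dB

A: GR = 31.9 − 31.9/2.5 = 19.14 dB.
B: GR = 12 − 12/2 = 6 dB.
Difference: 13.14 dB in favour of A.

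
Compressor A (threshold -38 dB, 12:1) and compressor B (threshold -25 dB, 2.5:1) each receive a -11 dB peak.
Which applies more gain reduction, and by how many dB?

A, by 16.35 dB

A: 27 dB over, compressed to 2.25 dB over, so 24.75 dB of GR.
B: 14 dB over, compressed to 5.6 dB over, so 8.4 dB of GR.
A reduces 16.35 dB more.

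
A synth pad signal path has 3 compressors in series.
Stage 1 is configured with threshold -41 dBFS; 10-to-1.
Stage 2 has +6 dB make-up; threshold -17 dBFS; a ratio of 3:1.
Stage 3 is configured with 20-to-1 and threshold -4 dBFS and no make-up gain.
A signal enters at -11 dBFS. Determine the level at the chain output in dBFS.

-32 dBFS

Stage 1: 30 dB above -41 dBFS, reduced 10:1 to 3 dB above → -38 dBFS.
Stage 2: below threshold (-38 ≤ -17); passes unchanged; make-up brings it to -32 dBFS.
Stage 3: -32 dBFS is at or below the -4 dBFS threshold — no compression; output -32 dBFS.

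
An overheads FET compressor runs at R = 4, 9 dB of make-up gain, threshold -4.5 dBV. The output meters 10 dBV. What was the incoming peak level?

17.5 dBV

Before make-up, the level was 10 − 9 = 1 dBV.
Post-compression overshoot = 1 − (-4.5) = 5.5 dB.
Input overshoot = R × output overshoot = 22 dB → input = -4.5 + 22 = 17.5 dBV.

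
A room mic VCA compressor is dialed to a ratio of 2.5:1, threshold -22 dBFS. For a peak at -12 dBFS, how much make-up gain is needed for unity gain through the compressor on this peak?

Overshoot 10 dB → 10/2.5 = 4 dB after compression, so the compressed level is -22 + 4 = -18 dBFS.
Make-up = target − compressed = -12 − (-18) = 6 dB.

6 dB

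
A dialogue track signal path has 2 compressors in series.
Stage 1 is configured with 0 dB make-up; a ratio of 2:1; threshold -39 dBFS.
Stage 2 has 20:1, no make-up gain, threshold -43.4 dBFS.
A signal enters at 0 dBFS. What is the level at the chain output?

Stage 1: overshoot 39 dB → 39/2 = 19.5 dB → -19.5 dBFS.
Stage 2: overshoot 23.9 dB → 23.9/20 = 1.195 dB → -42.205 dBFS.

-42.205 dBFS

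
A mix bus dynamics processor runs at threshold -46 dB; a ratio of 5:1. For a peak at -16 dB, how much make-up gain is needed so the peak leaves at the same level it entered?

The peak compresses to -46 + 30/5 = -40 dB.
To reach -16 dB requires -16 − (-40) = 24 dB of make-up.

24 dB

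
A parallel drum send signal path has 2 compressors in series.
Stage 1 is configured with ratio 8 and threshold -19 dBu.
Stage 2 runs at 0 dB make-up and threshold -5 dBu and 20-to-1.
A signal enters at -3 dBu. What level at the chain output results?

-17 dBu

Stage 1: -3 dBu is 16 dB over -19 dBu; at 8:1 that becomes 2 dB over, giving -17 dBu.
Stage 2: -17 dBu is at or below the -5 dBu threshold — no compression; output -17 dBu.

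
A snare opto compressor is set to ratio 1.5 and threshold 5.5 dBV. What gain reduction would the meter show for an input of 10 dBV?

1.5 dB

The signal is 4.5 dB above threshold.
At 1.5:1, output sits 4.5/1.5 = 3 dB above threshold.
Gain reduction = 4.5 − 3 = 1.5 dB.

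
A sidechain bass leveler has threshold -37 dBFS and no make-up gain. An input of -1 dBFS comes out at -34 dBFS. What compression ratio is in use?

Input overshoot = -1 − (-37) = 36 dB; output overshoot = -34 − (-37) = 3 dB.
Ratio = 36 / 3 = 12.

12:1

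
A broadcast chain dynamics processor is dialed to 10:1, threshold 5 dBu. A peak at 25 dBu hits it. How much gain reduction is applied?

The signal is 20 dB above threshold.
A 10:1 ratio leaves 2 dB of that excess.
So the signal is attenuated by 20 − 2 = 18 dB.

18 dB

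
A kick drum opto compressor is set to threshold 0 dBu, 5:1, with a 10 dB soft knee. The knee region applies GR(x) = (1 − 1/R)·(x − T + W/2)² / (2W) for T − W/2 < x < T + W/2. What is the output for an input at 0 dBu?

x − T + W/2 = 0 − 0 + 5 = 5.
GR = (1 − 1/5) × 5² / 20 = 0.8 × 25 / 20 = 1 dB.
Output = 0 − 1 = -1 dBu.

-1 dBu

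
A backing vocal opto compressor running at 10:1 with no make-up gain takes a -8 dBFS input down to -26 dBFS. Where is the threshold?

-28 dBFS

Gain reduction = -8 − (-26) = 18 dB; output overshoot = GR / (R − 1) = 18 / 9 = 2 dB.
Threshold = output − output overshoot = -26 − 2 = -28 dBFS.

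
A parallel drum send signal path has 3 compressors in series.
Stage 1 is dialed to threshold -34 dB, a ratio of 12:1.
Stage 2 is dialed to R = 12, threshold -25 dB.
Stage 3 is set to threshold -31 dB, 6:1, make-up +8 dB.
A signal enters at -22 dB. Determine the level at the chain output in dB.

-25 dB

Stage 1: overshoot 12 dB → 12/12 = 1 dB → -33 dB.
Stage 2: -33 dB ≤ -25 dB, so stage 2 doesn't engage; output -33 dB.
Stage 3: -33 dB ≤ -31 dB, so stage 3 doesn't engage; make-up brings it to -25 dB.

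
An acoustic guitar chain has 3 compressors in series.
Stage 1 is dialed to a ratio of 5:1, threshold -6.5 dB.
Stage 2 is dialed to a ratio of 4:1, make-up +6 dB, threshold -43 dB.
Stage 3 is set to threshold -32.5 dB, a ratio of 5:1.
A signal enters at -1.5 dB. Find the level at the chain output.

Stage 1: -1.5 dB is 5 dB over -6.5 dB; at 5:1 that becomes 1 dB over, giving -5.5 dB.
Stage 2: -5.5 dB is 37.5 dB over -43 dB; at 4:1 that becomes 9.375 dB over, giving -33.625 dB; +6 dB make-up → -27.625 dB.
Stage 3: 4.875 dB above -32.5 dB, reduced 5:1 to 0.975 dB above → -31.525 dB.

-31.525 dB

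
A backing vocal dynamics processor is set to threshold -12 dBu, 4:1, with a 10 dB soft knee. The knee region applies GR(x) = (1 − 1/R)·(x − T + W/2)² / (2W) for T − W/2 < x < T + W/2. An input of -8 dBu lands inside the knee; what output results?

-11.0375 dBu

x − T + W/2 = -8 − (-12) + 5 = 9.
GR = (1 − 1/4) × 9² / 20 = 0.75 × 81 / 20 = 3.0375 dB.
Output = -8 − 3.0375 = -11.0375 dBu.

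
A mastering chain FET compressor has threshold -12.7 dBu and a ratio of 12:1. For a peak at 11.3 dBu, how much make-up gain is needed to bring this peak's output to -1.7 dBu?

9 dB

Overshoot 24 dB → 24/12 = 2 dB after compression, so the compressed level is -12.7 + 2 = -10.7 dBu.
Make-up = target − compressed = -1.7 − (-10.7) = 9 dB.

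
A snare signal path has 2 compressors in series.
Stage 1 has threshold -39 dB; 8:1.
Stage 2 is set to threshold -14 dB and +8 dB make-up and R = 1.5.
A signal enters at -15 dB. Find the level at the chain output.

Stage 1: -15 dB is 24 dB over -39 dB; at 8:1 that becomes 3 dB over, giving -36 dB.
Stage 2: below threshold (-36 ≤ -14); passes unchanged; make-up brings it to -28 dB.

-28 dB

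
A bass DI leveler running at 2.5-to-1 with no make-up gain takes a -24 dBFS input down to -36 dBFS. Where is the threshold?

-44 dBFS

Gain reduction = -24 − (-36) = 12 dB; output overshoot = GR / (R − 1) = 12 / 1.5 = 8 dB.
Threshold = output − output overshoot = -36 − 8 = -44 dBFS.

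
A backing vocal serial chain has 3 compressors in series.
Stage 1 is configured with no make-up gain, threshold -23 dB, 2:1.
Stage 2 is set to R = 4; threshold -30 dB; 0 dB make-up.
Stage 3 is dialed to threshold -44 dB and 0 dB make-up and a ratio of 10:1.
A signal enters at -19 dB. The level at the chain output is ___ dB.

-42.375 dB

Stage 1: overshoot 4 dB → 4/2 = 2 dB → -21 dB.
Stage 2: 9 dB above -30 dB, reduced 4:1 to 2.25 dB above → -27.75 dB.
Stage 3: overshoot 16.25 dB → 16.25/10 = 1.625 dB → -42.375 dB.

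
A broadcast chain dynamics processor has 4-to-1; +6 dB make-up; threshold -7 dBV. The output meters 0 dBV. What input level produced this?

-3 dBV

Stripping the +6 dB make-up gives -6 dBV at the gain stage.
That's 1 dB above the -7 dBV threshold.
Input overshoot = R × output overshoot = 4 dB → input = -7 + 4 = -3 dBV.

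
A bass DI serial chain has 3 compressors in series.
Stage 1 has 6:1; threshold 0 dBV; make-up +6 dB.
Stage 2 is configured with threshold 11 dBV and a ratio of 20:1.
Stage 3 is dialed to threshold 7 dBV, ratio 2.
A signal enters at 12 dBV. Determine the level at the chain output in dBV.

Stage 1: 12 dB above 0 dBV, reduced 6:1 to 2 dB above → 2 dBV; +6 dB make-up → 8 dBV.
Stage 2: 8 dBV ≤ 11 dBV, so stage 2 doesn't engage; output 8 dBV.
Stage 3: overshoot 1 dB → 1/2 = 0.5 dB → 7.5 dBV.

7.5 dBV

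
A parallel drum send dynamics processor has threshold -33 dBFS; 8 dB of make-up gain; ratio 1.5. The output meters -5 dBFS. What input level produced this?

Stripping the +8 dB make-up gives -13 dBFS at the gain stage.
That's 20 dB above the -33 dBFS threshold.
Before 1.5:1 compression the overshoot was 20 × 1.5 = 30 dB, so input = -33 + 30 = -3 dBFS.

-3 dBFS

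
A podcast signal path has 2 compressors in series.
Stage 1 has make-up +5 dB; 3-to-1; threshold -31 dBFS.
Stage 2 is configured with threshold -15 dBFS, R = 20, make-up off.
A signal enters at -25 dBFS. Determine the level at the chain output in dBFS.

Stage 1: overshoot 6 dB → 6/3 = 2 dB → -29 dBFS; +5 dB make-up → -24 dBFS.
Stage 2: below threshold (-24 ≤ -15); passes unchanged; output -24 dBFS.

-24 dBFS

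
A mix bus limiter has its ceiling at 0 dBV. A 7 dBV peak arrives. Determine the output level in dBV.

At ∞:1, everything above 0 dBV is held at the ceiling.

0 dBV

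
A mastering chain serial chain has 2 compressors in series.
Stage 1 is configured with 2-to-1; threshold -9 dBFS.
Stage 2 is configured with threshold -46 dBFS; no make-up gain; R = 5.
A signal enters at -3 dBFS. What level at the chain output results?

Stage 1: overshoot 6 dB → 6/2 = 3 dB → -6 dBFS.
Stage 2: overshoot 40 dB → 40/5 = 8 dB → -38 dBFS.

-38 dBFS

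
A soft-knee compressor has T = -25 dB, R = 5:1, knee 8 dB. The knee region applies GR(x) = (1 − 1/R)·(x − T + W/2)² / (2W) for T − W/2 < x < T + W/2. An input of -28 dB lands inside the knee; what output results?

x − T + W/2 = -28 − (-25) + 4 = 1.
GR = (1 − 1/5) × 1² / 16 = 0.8 × 1 / 16 = 0.05 dB.
Output = -28 − 0.05 = -28.05 dB.

-28.05 dB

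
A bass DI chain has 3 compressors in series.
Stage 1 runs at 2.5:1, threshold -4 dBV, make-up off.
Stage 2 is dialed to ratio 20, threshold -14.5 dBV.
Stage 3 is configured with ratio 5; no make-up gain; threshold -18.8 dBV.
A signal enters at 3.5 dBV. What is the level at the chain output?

Stage 1: overshoot 7.5 dB → 7.5/2.5 = 3 dB → -1 dBV.
Stage 2: overshoot 13.5 dB → 13.5/20 = 0.675 dB → -13.825 dBV.
Stage 3: -13.825 dBV is 4.975 dB over -18.8 dBV; at 5:1 that becomes 0.995 dB over, giving -17.805 dBV.

-17.805 dBV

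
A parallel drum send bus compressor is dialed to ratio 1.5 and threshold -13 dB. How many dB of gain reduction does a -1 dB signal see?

4 dB

The signal is 12 dB above threshold.
At 1.5:1, output sits 12/1.5 = 8 dB above threshold.
GR = overshoot in − overshoot out = 12 − 8 = 4 dB.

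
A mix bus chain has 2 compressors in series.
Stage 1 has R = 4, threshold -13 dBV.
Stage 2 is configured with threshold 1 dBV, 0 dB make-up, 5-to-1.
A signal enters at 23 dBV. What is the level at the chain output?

-4 dBV

Stage 1: overshoot 36 dB → 36/4 = 9 dB → -4 dBV.
Stage 2: -4 dBV is at or below the 1 dBV threshold — no compression; output -4 dBV.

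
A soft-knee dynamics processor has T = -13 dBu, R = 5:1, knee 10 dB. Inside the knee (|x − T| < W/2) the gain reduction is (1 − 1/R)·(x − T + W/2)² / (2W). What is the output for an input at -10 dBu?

-12.56 dBu

x − T + W/2 = -10 − (-13) + 5 = 8.
GR = (1 − 1/5) × 8² / 20 = 0.8 × 64 / 20 = 2.56 dB.
Output = -10 − 2.56 = -12.56 dBu.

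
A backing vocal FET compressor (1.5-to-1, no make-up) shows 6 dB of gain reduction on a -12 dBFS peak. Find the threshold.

Input is 18 dB above T (since output overshoot × R = input overshoot: (-18 − T)·1.5 = -12 − T gives T = -30 dBFS).
Check: -30 + (-12 − (-30))/1.5 = -30 + 12 = -18 dBFS. ✓

-30 dBFS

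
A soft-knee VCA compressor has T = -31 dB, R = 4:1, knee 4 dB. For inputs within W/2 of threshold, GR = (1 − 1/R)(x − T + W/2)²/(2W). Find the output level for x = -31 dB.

x − T + W/2 = -31 − (-31) + 2 = 2.
GR = (1 − 1/4) × 2² / 8 = 0.75 × 4 / 8 = 0.375 dB.
Output = -31 − 0.375 = -31.375 dB.

-31.375 dB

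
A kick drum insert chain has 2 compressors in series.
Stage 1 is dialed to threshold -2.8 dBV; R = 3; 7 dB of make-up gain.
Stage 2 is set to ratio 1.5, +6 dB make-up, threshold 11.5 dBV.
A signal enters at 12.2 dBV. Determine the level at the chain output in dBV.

Stage 1: 12.2 dBV is 15 dB over -2.8 dBV; at 3:1 that becomes 5 dB over, giving 2.2 dBV; +7 dB make-up → 9.2 dBV.
Stage 2: 9.2 dBV is at or below the 11.5 dBV threshold — no compression; make-up brings it to 15.2 dBV.

15.2 dBV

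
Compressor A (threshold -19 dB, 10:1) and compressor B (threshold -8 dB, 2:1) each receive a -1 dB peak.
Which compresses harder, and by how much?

A: 18 dB over, compressed to 1.8 dB over, so 16.2 dB of GR.
B: 7 dB over, compressed to 3.5 dB over, so 3.5 dB of GR.
A applies 12.7 dB more gain reduction.

A, by 12.7 dB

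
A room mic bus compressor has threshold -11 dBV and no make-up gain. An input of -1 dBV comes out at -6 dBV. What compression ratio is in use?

Input overshoot = -1 − (-11) = 10 dB; output overshoot = -6 − (-11) = 5 dB.
Ratio = 10 / 5 = 2.

2:1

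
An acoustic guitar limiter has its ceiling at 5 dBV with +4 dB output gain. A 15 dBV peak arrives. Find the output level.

The limiter clamps the peak to its 5 dBV ceiling.
Output gain then adds 4 dB: 5 + 4 = 9 dBV.

9 dBV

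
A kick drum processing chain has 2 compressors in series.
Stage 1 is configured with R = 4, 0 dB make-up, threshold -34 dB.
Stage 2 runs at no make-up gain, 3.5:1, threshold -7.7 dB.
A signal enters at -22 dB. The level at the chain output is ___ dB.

-31 dB

Stage 1: -22 dB is 12 dB over -34 dB; at 4:1 that becomes 3 dB over, giving -31 dB.
Stage 2: -31 dB ≤ -7.7 dB, so stage 2 doesn't engage; output -31 dB.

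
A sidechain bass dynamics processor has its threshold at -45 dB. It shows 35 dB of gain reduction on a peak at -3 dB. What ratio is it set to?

Input overshoot = -3 − (-45) = 42 dB.
Output overshoot = 42 − 35 = 7 dB.
Ratio = input overshoot / output overshoot = 42 / 7 = 6.

6:1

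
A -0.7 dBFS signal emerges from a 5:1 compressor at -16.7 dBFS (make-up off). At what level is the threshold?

-20.7 dBFS

Gain reduction = -0.7 − (-16.7) = 16 dB; output overshoot = GR / (R − 1) = 16 / 4 = 4 dB.
Threshold = output − output overshoot = -16.7 − 4 = -20.7 dBFS.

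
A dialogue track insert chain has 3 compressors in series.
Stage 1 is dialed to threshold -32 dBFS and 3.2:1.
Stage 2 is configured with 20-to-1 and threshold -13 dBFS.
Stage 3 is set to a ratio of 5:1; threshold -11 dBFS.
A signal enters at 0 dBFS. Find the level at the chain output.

Stage 1: 0 dBFS is 32 dB over -32 dBFS; at 3.2:1 that becomes 10 dB over, giving -22 dBFS.
Stage 2: -22 dBFS is at or below the -13 dBFS threshold — no compression; output -22 dBFS.
Stage 3: -22 dBFS ≤ -11 dBFS, so stage 3 doesn't engage; output -22 dBFS.

-22 dBFS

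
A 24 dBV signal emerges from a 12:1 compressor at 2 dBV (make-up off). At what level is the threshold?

Input is 24 dB above T (since output overshoot × R = input overshoot: (2 − T)·12 = 24 − T gives T = 0 dBV).
Check: 0 + (24 − 0)/12 = 0 + 2 = 2 dBV. ✓

0 dBV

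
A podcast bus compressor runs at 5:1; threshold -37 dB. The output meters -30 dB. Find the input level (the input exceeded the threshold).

-2 dB

Post-compression overshoot = -30 − (-37) = 7 dB.
Before 5:1 compression the overshoot was 7 × 5 = 35 dB, so input = -37 + 35 = -2 dB.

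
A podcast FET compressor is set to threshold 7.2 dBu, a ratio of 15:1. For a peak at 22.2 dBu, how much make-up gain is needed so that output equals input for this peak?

14 dB

Overshoot 15 dB → 15/15 = 1 dB after compression, so the compressed level is 7.2 + 1 = 8.2 dBu.
Make-up = target − compressed = 22.2 − 8.2 = 14 dB.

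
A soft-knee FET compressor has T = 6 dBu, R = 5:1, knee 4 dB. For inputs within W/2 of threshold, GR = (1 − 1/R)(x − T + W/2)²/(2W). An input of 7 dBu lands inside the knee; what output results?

x − T + W/2 = 7 − 6 + 2 = 3.
GR = (1 − 1/5) × 3² / 8 = 0.8 × 9 / 8 = 0.9 dB.
Output = 7 − 0.9 = 6.1 dBu.

6.1 dBu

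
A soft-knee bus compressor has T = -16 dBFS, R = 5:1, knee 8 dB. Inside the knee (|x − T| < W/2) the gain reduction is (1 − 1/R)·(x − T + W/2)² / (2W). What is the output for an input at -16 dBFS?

x − T + W/2 = -16 − (-16) + 4 = 4.
GR = (1 − 1/5) × 4² / 16 = 0.8 × 16 / 16 = 0.8 dB.
Output = -16 − 0.8 = -16.8 dBFS.

-16.8 dBFS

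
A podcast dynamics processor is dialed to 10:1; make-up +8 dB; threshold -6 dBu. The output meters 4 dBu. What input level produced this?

14 dBu

Remove make-up: 4 − 8 = -4 dBu.
The compressed level sits -4 − (-6) = 2 dB over threshold.
Undo the ratio: input overshoot = 2 × 10 = 20 dB, giving input = 14 dBu.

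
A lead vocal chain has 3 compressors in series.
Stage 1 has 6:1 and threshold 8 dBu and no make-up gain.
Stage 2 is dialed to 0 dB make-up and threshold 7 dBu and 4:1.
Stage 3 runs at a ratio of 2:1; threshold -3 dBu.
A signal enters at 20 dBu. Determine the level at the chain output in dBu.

Stage 1: overshoot 12 dB → 12/6 = 2 dB → 10 dBu.
Stage 2: 10 dBu is 3 dB over 7 dBu; at 4:1 that becomes 0.75 dB over, giving 7.75 dBu.
Stage 3: 7.75 dBu is 10.75 dB over -3 dBu; at 2:1 that becomes 5.375 dB over, giving 2.375 dBu.

2.375 dBu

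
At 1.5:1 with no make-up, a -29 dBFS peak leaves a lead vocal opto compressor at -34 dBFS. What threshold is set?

-44 dBFS

Input is 15 dB above T (since output overshoot × R = input overshoot: (-34 − T)·1.5 = -29 − T gives T = -44 dBFS).
Check: -44 + (-29 − (-44))/1.5 = -44 + 10 = -34 dBFS. ✓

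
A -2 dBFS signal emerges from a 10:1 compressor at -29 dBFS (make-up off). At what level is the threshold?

Let T be the threshold. Output overshoot = (input overshoot)/R, so -29 − T = (-2 − T)/10.
10·(-29 − T) = -2 − T → 9·T = -290 − (-2) = -288.
T = -288/9 = -32 dBFS.

-32 dBFS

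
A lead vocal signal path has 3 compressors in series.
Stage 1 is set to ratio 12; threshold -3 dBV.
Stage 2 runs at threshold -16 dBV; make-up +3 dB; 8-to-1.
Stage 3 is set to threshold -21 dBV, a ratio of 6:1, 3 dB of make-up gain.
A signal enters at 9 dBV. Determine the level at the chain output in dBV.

-16.375 dBV

Stage 1: 12 dB above -3 dBV, reduced 12:1 to 1 dB above → -2 dBV.
Stage 2: overshoot 14 dB → 14/8 = 1.75 dB → -14.25 dBV; +3 dB make-up → -11.25 dBV.
Stage 3: overshoot 9.75 dB → 9.75/6 = 1.625 dB → -19.375 dBV; +3 dB make-up → -16.375 dBV.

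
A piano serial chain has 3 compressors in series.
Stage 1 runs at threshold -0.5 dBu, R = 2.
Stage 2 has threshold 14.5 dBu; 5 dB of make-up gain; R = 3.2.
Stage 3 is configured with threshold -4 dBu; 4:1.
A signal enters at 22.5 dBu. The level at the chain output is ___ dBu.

1 dBu

Stage 1: 23 dB above -0.5 dBu, reduced 2:1 to 11.5 dB above → 11 dBu.
Stage 2: 11 dBu is at or below the 14.5 dBu threshold — no compression; make-up brings it to 16 dBu.
Stage 3: 16 dBu is 20 dB over -4 dBu; at 4:1 that becomes 5 dB over, giving 1 dBu.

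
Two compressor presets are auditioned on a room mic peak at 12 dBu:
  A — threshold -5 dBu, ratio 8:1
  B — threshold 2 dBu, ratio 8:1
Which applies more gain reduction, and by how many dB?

A: GR = 17 − 17/8 = 14.875 dB.
B: GR = 10 − 10/8 = 8.75 dB.
Difference: 6.125 dB in favour of A.

A, by 6.125 dB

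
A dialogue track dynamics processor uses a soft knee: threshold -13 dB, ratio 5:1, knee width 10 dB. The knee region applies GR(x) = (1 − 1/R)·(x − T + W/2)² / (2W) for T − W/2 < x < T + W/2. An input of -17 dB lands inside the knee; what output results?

x − T + W/2 = -17 − (-13) + 5 = 1.
GR = (1 − 1/5) × 1² / 20 = 0.8 × 1 / 20 = 0.04 dB.
Output = -17 − 0.04 = -17.04 dB.

-17.04 dB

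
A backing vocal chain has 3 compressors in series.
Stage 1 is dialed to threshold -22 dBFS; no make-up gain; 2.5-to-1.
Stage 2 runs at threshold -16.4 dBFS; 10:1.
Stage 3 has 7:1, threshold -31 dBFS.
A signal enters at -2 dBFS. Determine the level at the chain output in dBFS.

-28.88 dBFS

Stage 1: 20 dB above -22 dBFS, reduced 2.5:1 to 8 dB above → -14 dBFS.
Stage 2: 2.4 dB above -16.4 dBFS, reduced 10:1 to 0.24 dB above → -16.16 dBFS.
Stage 3: -16.16 dBFS is 14.84 dB over -31 dBFS; at 7:1 that becomes 2.12 dB over, giving -28.88 dBFS.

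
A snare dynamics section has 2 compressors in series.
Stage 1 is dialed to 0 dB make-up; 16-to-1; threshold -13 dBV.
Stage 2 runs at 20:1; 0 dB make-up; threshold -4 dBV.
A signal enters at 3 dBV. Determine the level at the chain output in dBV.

-12 dBV

Stage 1: 3 dBV is 16 dB over -13 dBV; at 16:1 that becomes 1 dB over, giving -12 dBV.
Stage 2: -12 dBV ≤ -4 dBV, so stage 2 doesn't engage; output -12 dBV.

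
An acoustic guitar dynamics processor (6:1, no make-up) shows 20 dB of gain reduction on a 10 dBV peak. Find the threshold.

-14 dBV

Let T be the threshold. Output overshoot = (input overshoot)/R, so -10 − T = (10 − T)/6.
6·(-10 − T) = 10 − T → 5·T = -60 − 10 = -70.
T = -70/5 = -14 dBV.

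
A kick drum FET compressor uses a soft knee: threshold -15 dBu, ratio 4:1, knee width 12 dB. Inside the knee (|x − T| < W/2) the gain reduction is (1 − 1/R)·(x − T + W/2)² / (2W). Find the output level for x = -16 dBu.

x − T + W/2 = -16 − (-15) + 6 = 5.
GR = (1 − 1/4) × 5² / 24 = 0.75 × 25 / 24 = 0.78125 dB.
Output = -16 − 0.78125 = -16.78125 dBu.

-16.78125 dBu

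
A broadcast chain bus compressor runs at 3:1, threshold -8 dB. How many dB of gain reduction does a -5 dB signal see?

2 dB

Overshoot = -5 − (-8) = 3 dB.
At 3:1, output sits 3/3 = 1 dB above threshold.
Gain reduction = 3 − 1 = 2 dB.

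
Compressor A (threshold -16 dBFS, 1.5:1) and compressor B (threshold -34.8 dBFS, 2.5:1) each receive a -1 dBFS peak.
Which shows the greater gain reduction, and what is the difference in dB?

B, by 15.28 dB

A: 15 dB over, compressed to 10 dB over, so 5 dB of GR.
B: 33.8 dB over, compressed to 13.52 dB over, so 20.28 dB of GR.
Difference: 15.28 dB in favour of B.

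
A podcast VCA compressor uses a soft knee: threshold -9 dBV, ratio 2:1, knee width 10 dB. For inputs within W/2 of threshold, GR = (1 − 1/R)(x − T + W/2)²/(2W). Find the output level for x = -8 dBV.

x − T + W/2 = -8 − (-9) + 5 = 6.
GR = (1 − 1/2) × 6² / 20 = 0.5 × 36 / 20 = 0.9 dB.
Output = -8 − 0.9 = -8.9 dBV.

-8.9 dBV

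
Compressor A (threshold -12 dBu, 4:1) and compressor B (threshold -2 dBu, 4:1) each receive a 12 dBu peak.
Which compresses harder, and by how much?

A, by 7.5 dB

A: overshoot 24 dB → output overshoot 6 dB → GR 18 dB.
B: overshoot 14 dB → output overshoot 3.5 dB → GR 10.5 dB.
A applies 7.5 dB more gain reduction.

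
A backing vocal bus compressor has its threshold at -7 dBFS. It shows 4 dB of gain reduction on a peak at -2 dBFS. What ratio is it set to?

Input overshoot = -2 − (-7) = 5 dB.
Output overshoot = 5 − 4 = 1 dB.
Ratio = input overshoot / output overshoot = 5 / 1 = 5.

5:1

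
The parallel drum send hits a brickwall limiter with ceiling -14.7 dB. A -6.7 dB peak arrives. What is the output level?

The limiter clamps the peak to its -14.7 dB ceiling.

-14.7 dB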